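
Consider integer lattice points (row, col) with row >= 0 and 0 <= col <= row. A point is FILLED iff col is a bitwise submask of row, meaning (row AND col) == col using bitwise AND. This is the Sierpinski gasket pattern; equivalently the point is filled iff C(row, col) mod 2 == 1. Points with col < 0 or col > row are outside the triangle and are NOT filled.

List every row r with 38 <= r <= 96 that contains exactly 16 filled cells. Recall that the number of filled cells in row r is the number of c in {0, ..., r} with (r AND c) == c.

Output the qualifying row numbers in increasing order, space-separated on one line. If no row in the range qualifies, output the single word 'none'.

Answer: 39 43 45 46 51 53 54 57 58 60 71 75 77 78 83 85 86 89 90 92

Derivation:
Row r has 2^popcount(r) filled cells, so we need popcount(r) = log2(16) = 4.
Scan r = 38..96 and keep those with exactly 4 one-bits:
r=38=100110 popcount=3 -> skip
r=39=100111 popcount=4 -> KEEP
r=40=101000 popcount=2 -> skip
r=41=101001 popcount=3 -> skip
r=42=101010 popcount=3 -> skip
r=43=101011 popcount=4 -> KEEP
r=44=101100 popcount=3 -> skip
r=45=101101 popcount=4 -> KEEP
r=46=101110 popcount=4 -> KEEP
r=47=101111 popcount=5 -> skip
r=48=110000 popcount=2 -> skip
r=49=110001 popcount=3 -> skip
r=50=110010 popcount=3 -> skip
r=51=110011 popcount=4 -> KEEP
r=52=110100 popcount=3 -> skip
r=53=110101 popcount=4 -> KEEP
r=54=110110 popcount=4 -> KEEP
r=55=110111 popcount=5 -> skip
r=56=111000 popcount=3 -> skip
r=57=111001 popcount=4 -> KEEP
r=58=111010 popcount=4 -> KEEP
r=59=111011 popcount=5 -> skip
r=60=111100 popcount=4 -> KEEP
r=61=111101 popcount=5 -> skip
r=62=111110 popcount=5 -> skip
r=63=111111 popcount=6 -> skip
r=64=1000000 popcount=1 -> skip
r=65=1000001 popcount=2 -> skip
r=66=1000010 popcount=2 -> skip
r=67=1000011 popcount=3 -> skip
r=68=1000100 popcount=2 -> skip
r=69=1000101 popcount=3 -> skip
r=70=1000110 popcount=3 -> skip
r=71=1000111 popcount=4 -> KEEP
r=72=1001000 popcount=2 -> skip
r=73=1001001 popcount=3 -> skip
r=74=1001010 popcount=3 -> skip
r=75=1001011 popcount=4 -> KEEP
r=76=1001100 popcount=3 -> skip
r=77=1001101 popcount=4 -> KEEP
r=78=1001110 popcount=4 -> KEEP
r=79=1001111 popcount=5 -> skip
r=80=1010000 popcount=2 -> skip
r=81=1010001 popcount=3 -> skip
r=82=1010010 popcount=3 -> skip
r=83=1010011 popcount=4 -> KEEP
r=84=1010100 popcount=3 -> skip
r=85=1010101 popcount=4 -> KEEP
r=86=1010110 popcount=4 -> KEEP
r=87=1010111 popcount=5 -> skip
r=88=1011000 popcount=3 -> skip
r=89=1011001 popcount=4 -> KEEP
r=90=1011010 popcount=4 -> KEEP
r=91=1011011 popcount=5 -> skip
r=92=1011100 popcount=4 -> KEEP
r=93=1011101 popcount=5 -> skip
r=94=1011110 popcount=5 -> skip
r=95=1011111 popcount=6 -> skip
r=96=1100000 popcount=2 -> skip
Kept rows: 39 43 45 46 51 53 54 57 58 60 71 75 77 78 83 85 86 89 90 92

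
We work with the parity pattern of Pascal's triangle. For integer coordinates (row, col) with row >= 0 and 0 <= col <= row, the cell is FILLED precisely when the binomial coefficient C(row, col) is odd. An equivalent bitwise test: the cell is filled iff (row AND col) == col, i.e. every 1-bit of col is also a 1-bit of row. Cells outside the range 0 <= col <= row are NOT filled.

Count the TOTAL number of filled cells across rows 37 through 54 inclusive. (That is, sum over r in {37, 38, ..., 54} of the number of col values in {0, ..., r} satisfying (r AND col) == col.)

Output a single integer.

Answer: 216

Derivation:
r37=100101 pc3: +8 =8
r38=100110 pc3: +8 =16
r39=100111 pc4: +16 =32
r40=101000 pc2: +4 =36
r41=101001 pc3: +8 =44
r42=101010 pc3: +8 =52
r43=101011 pc4: +16 =68
r44=101100 pc3: +8 =76
r45=101101 pc4: +16 =92
r46=101110 pc4: +16 =108
r47=101111 pc5: +32 =140
r48=110000 pc2: +4 =144
r49=110001 pc3: +8 =152
r50=110010 pc3: +8 =160
r51=110011 pc4: +16 =176
r52=110100 pc3: +8 =184
r53=110101 pc4: +16 =200
r54=110110 pc4: +16 =216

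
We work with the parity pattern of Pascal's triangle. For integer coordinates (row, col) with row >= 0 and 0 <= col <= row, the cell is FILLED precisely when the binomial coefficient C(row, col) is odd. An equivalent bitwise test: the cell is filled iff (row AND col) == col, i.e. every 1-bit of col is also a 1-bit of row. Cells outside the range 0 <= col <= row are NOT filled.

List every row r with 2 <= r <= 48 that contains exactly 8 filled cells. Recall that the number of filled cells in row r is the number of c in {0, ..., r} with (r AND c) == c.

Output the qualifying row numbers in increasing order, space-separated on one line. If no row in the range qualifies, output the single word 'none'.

Row r has 2^popcount(r) filled cells, so we need popcount(r) = log2(8) = 3.
Scan r = 2..48 and keep those with exactly 3 one-bits:
r=2=10 popcount=1 -> skip
r=3=11 popcount=2 -> skip
r=4=100 popcount=1 -> skip
r=5=101 popcount=2 -> skip
r=6=110 popcount=2 -> skip
r=7=111 popcount=3 -> KEEP
r=8=1000 popcount=1 -> skip
r=9=1001 popcount=2 -> skip
r=10=1010 popcount=2 -> skip
r=11=1011 popcount=3 -> KEEP
r=12=1100 popcount=2 -> skip
r=13=1101 popcount=3 -> KEEP
r=14=1110 popcount=3 -> KEEP
r=15=1111 popcount=4 -> skip
r=16=10000 popcount=1 -> skip
r=17=10001 popcount=2 -> skip
r=18=10010 popcount=2 -> skip
r=19=10011 popcount=3 -> KEEP
r=20=10100 popcount=2 -> skip
r=21=10101 popcount=3 -> KEEP
r=22=10110 popcount=3 -> KEEP
r=23=10111 popcount=4 -> skip
r=24=11000 popcount=2 -> skip
r=25=11001 popcount=3 -> KEEP
r=26=11010 popcount=3 -> KEEP
r=27=11011 popcount=4 -> skip
r=28=11100 popcount=3 -> KEEP
r=29=11101 popcount=4 -> skip
r=30=11110 popcount=4 -> skip
r=31=11111 popcount=5 -> skip
r=32=100000 popcount=1 -> skip
r=33=100001 popcount=2 -> skip
r=34=100010 popcount=2 -> skip
r=35=100011 popcount=3 -> KEEP
r=36=100100 popcount=2 -> skip
r=37=100101 popcount=3 -> KEEP
r=38=100110 popcount=3 -> KEEP
r=39=100111 popcount=4 -> skip
r=40=101000 popcount=2 -> skip
r=41=101001 popcount=3 -> KEEP
r=42=101010 popcount=3 -> KEEP
r=43=101011 popcount=4 -> skip
r=44=101100 popcount=3 -> KEEP
r=45=101101 popcount=4 -> skip
r=46=101110 popcount=4 -> skip
r=47=101111 popcount=5 -> skip
r=48=110000 popcount=2 -> skip
Kept rows: 7 11 13 14 19 21 22 25 26 28 35 37 38 41 42 44

Answer: 7 11 13 14 19 21 22 25 26 28 35 37 38 41 42 44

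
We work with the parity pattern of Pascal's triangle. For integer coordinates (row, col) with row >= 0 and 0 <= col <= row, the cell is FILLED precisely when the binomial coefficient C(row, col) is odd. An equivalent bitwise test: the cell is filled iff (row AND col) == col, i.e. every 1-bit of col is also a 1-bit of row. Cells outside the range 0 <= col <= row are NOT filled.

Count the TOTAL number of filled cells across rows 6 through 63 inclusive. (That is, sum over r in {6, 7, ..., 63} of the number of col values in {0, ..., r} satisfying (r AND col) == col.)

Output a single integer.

Answer: 714

Derivation:
r6=110 pc2: +4 =4
r7=111 pc3: +8 =12
r8=1000 pc1: +2 =14
r9=1001 pc2: +4 =18
r10=1010 pc2: +4 =22
r11=1011 pc3: +8 =30
r12=1100 pc2: +4 =34
r13=1101 pc3: +8 =42
r14=1110 pc3: +8 =50
r15=1111 pc4: +16 =66
r16=10000 pc1: +2 =68
r17=10001 pc2: +4 =72
r18=10010 pc2: +4 =76
r19=10011 pc3: +8 =84
r20=10100 pc2: +4 =88
r21=10101 pc3: +8 =96
r22=10110 pc3: +8 =104
r23=10111 pc4: +16 =120
r24=11000 pc2: +4 =124
r25=11001 pc3: +8 =132
r26=11010 pc3: +8 =140
r27=11011 pc4: +16 =156
r28=11100 pc3: +8 =164
r29=11101 pc4: +16 =180
r30=11110 pc4: +16 =196
r31=11111 pc5: +32 =228
r32=100000 pc1: +2 =230
r33=100001 pc2: +4 =234
r34=100010 pc2: +4 =238
r35=100011 pc3: +8 =246
r36=100100 pc2: +4 =250
r37=100101 pc3: +8 =258
r38=100110 pc3: +8 =266
r39=100111 pc4: +16 =282
r40=101000 pc2: +4 =286
r41=101001 pc3: +8 =294
r42=101010 pc3: +8 =302
r43=101011 pc4: +16 =318
r44=101100 pc3: +8 =326
r45=101101 pc4: +16 =342
r46=101110 pc4: +16 =358
r47=101111 pc5: +32 =390
r48=110000 pc2: +4 =394
r49=110001 pc3: +8 =402
r50=110010 pc3: +8 =410
r51=110011 pc4: +16 =426
r52=110100 pc3: +8 =434
r53=110101 pc4: +16 =450
r54=110110 pc4: +16 =466
r55=110111 pc5: +32 =498
r56=111000 pc3: +8 =506
r57=111001 pc4: +16 =522
r58=111010 pc4: +16 =538
r59=111011 pc5: +32 =570
r60=111100 pc4: +16 =586
r61=111101 pc5: +32 =618
r62=111110 pc5: +32 =650
r63=111111 pc6: +64 =714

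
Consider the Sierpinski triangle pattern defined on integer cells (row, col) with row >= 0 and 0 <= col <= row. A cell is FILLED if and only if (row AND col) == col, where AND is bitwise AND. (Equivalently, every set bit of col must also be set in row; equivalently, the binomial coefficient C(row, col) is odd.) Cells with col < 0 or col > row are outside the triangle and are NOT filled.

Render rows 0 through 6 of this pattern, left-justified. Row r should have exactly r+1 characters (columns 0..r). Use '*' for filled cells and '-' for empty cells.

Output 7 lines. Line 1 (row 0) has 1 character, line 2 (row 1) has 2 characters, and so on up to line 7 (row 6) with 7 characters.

Answer: *
**
*-*
****
*---*
**--**
*-*-*-*

Derivation:
r0=0: *
r1=1: **
r2=10: *-*
r3=11: ****
r4=100: *---*
r5=101: **--**
r6=110: *-*-*-*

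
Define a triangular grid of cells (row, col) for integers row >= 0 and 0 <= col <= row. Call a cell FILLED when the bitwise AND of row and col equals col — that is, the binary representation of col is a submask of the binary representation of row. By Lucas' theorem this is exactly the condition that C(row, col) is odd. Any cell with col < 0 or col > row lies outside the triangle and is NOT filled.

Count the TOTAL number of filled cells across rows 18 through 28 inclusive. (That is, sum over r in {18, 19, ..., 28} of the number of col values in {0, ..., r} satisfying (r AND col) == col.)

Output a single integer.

Answer: 92

Derivation:
r18=10010 pc2: +4 =4
r19=10011 pc3: +8 =12
r20=10100 pc2: +4 =16
r21=10101 pc3: +8 =24
r22=10110 pc3: +8 =32
r23=10111 pc4: +16 =48
r24=11000 pc2: +4 =52
r25=11001 pc3: +8 =60
r26=11010 pc3: +8 =68
r27=11011 pc4: +16 =84
r28=11100 pc3: +8 =92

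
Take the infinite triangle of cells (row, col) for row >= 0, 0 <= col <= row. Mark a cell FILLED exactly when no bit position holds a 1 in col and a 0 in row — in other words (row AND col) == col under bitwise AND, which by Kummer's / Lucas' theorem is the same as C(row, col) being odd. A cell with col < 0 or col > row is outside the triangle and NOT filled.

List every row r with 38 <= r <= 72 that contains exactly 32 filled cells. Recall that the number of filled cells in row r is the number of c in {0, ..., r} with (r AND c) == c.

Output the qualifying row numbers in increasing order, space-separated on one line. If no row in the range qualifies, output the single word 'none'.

Row r has 2^popcount(r) filled cells, so we need popcount(r) = log2(32) = 5.
Scan r = 38..72 and keep those with exactly 5 one-bits:
r=38=100110 popcount=3 -> skip
r=39=100111 popcount=4 -> skip
r=40=101000 popcount=2 -> skip
r=41=101001 popcount=3 -> skip
r=42=101010 popcount=3 -> skip
r=43=101011 popcount=4 -> skip
r=44=101100 popcount=3 -> skip
r=45=101101 popcount=4 -> skip
r=46=101110 popcount=4 -> skip
r=47=101111 popcount=5 -> KEEP
r=48=110000 popcount=2 -> skip
r=49=110001 popcount=3 -> skip
r=50=110010 popcount=3 -> skip
r=51=110011 popcount=4 -> skip
r=52=110100 popcount=3 -> skip
r=53=110101 popcount=4 -> skip
r=54=110110 popcount=4 -> skip
r=55=110111 popcount=5 -> KEEP
r=56=111000 popcount=3 -> skip
r=57=111001 popcount=4 -> skip
r=58=111010 popcount=4 -> skip
r=59=111011 popcount=5 -> KEEP
r=60=111100 popcount=4 -> skip
r=61=111101 popcount=5 -> KEEP
r=62=111110 popcount=5 -> KEEP
r=63=111111 popcount=6 -> skip
r=64=1000000 popcount=1 -> skip
r=65=1000001 popcount=2 -> skip
r=66=1000010 popcount=2 -> skip
r=67=1000011 popcount=3 -> skip
r=68=1000100 popcount=2 -> skip
r=69=1000101 popcount=3 -> skip
r=70=1000110 popcount=3 -> skip
r=71=1000111 popcount=4 -> skip
r=72=1001000 popcount=2 -> skip
Kept rows: 47 55 59 61 62

Answer: 47 55 59 61 62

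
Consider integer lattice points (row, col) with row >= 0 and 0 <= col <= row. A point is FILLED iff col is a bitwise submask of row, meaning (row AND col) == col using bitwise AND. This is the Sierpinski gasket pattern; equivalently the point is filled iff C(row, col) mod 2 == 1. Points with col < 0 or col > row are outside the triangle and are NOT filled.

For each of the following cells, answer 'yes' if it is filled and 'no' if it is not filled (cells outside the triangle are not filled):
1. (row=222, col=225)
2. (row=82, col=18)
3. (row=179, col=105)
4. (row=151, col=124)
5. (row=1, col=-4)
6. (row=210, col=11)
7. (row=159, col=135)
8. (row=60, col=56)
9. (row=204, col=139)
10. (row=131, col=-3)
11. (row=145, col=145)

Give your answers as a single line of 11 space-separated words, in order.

(222,225): col outside [0, 222] -> not filled
(82,18): row=0b1010010, col=0b10010, row AND col = 0b10010 = 18; 18 == 18 -> filled
(179,105): row=0b10110011, col=0b1101001, row AND col = 0b100001 = 33; 33 != 105 -> empty
(151,124): row=0b10010111, col=0b1111100, row AND col = 0b10100 = 20; 20 != 124 -> empty
(1,-4): col outside [0, 1] -> not filled
(210,11): row=0b11010010, col=0b1011, row AND col = 0b10 = 2; 2 != 11 -> empty
(159,135): row=0b10011111, col=0b10000111, row AND col = 0b10000111 = 135; 135 == 135 -> filled
(60,56): row=0b111100, col=0b111000, row AND col = 0b111000 = 56; 56 == 56 -> filled
(204,139): row=0b11001100, col=0b10001011, row AND col = 0b10001000 = 136; 136 != 139 -> empty
(131,-3): col outside [0, 131] -> not filled
(145,145): row=0b10010001, col=0b10010001, row AND col = 0b10010001 = 145; 145 == 145 -> filled

Answer: no yes no no no no yes yes no no yes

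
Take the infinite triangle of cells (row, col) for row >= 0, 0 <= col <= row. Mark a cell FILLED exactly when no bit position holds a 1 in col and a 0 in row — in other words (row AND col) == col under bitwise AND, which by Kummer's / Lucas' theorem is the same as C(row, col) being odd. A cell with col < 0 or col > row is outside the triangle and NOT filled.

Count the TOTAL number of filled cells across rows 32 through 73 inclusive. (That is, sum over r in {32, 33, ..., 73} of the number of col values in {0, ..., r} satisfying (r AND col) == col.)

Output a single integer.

Answer: 552

Derivation:
r32=100000 pc1: +2 =2
r33=100001 pc2: +4 =6
r34=100010 pc2: +4 =10
r35=100011 pc3: +8 =18
r36=100100 pc2: +4 =22
r37=100101 pc3: +8 =30
r38=100110 pc3: +8 =38
r39=100111 pc4: +16 =54
r40=101000 pc2: +4 =58
r41=101001 pc3: +8 =66
r42=101010 pc3: +8 =74
r43=101011 pc4: +16 =90
r44=101100 pc3: +8 =98
r45=101101 pc4: +16 =114
r46=101110 pc4: +16 =130
r47=101111 pc5: +32 =162
r48=110000 pc2: +4 =166
r49=110001 pc3: +8 =174
r50=110010 pc3: +8 =182
r51=110011 pc4: +16 =198
r52=110100 pc3: +8 =206
r53=110101 pc4: +16 =222
r54=110110 pc4: +16 =238
r55=110111 pc5: +32 =270
r56=111000 pc3: +8 =278
r57=111001 pc4: +16 =294
r58=111010 pc4: +16 =310
r59=111011 pc5: +32 =342
r60=111100 pc4: +16 =358
r61=111101 pc5: +32 =390
r62=111110 pc5: +32 =422
r63=111111 pc6: +64 =486
r64=1000000 pc1: +2 =488
r65=1000001 pc2: +4 =492
r66=1000010 pc2: +4 =496
r67=1000011 pc3: +8 =504
r68=1000100 pc2: +4 =508
r69=1000101 pc3: +8 =516
r70=1000110 pc3: +8 =524
r71=1000111 pc4: +16 =540
r72=1001000 pc2: +4 =544
r73=1001001 pc3: +8 =552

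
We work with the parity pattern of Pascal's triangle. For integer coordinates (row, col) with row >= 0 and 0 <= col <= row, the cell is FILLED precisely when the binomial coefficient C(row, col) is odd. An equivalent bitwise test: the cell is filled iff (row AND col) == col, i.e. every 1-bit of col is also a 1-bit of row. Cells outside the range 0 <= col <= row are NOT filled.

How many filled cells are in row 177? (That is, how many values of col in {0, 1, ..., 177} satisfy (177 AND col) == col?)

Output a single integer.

177 in binary = 10110001
popcount(177) = number of 1-bits in 10110001 = 4
A col c satisfies (177 AND c) == c iff every set bit of c is also set in 177; each of the 4 set bits of 177 can independently be on or off in c.
count = 2^4 = 16

Answer: 16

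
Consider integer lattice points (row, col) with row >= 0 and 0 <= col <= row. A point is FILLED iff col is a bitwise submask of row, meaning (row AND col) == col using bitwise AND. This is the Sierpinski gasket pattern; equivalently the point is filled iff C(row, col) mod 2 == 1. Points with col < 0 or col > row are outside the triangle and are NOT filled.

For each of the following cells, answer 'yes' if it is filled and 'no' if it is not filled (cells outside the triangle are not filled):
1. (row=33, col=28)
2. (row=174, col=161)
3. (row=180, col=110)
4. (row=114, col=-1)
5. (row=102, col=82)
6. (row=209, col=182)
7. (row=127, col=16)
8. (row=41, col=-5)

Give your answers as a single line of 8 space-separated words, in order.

Answer: no no no no no no yes no

Derivation:
(33,28): row=0b100001, col=0b11100, row AND col = 0b0 = 0; 0 != 28 -> empty
(174,161): row=0b10101110, col=0b10100001, row AND col = 0b10100000 = 160; 160 != 161 -> empty
(180,110): row=0b10110100, col=0b1101110, row AND col = 0b100100 = 36; 36 != 110 -> empty
(114,-1): col outside [0, 114] -> not filled
(102,82): row=0b1100110, col=0b1010010, row AND col = 0b1000010 = 66; 66 != 82 -> empty
(209,182): row=0b11010001, col=0b10110110, row AND col = 0b10010000 = 144; 144 != 182 -> empty
(127,16): row=0b1111111, col=0b10000, row AND col = 0b10000 = 16; 16 == 16 -> filled
(41,-5): col outside [0, 41] -> not filled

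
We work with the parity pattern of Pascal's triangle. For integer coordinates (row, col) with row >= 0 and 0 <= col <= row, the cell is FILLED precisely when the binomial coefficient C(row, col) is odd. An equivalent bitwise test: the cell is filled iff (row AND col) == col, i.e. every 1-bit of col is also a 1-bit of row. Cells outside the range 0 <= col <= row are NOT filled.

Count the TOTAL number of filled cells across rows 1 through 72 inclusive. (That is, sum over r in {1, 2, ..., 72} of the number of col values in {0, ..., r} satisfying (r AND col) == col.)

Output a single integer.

r1=1 pc1: +2 =2
r2=10 pc1: +2 =4
r3=11 pc2: +4 =8
r4=100 pc1: +2 =10
r5=101 pc2: +4 =14
r6=110 pc2: +4 =18
r7=111 pc3: +8 =26
r8=1000 pc1: +2 =28
r9=1001 pc2: +4 =32
r10=1010 pc2: +4 =36
r11=1011 pc3: +8 =44
r12=1100 pc2: +4 =48
r13=1101 pc3: +8 =56
r14=1110 pc3: +8 =64
r15=1111 pc4: +16 =80
r16=10000 pc1: +2 =82
r17=10001 pc2: +4 =86
r18=10010 pc2: +4 =90
r19=10011 pc3: +8 =98
r20=10100 pc2: +4 =102
r21=10101 pc3: +8 =110
r22=10110 pc3: +8 =118
r23=10111 pc4: +16 =134
r24=11000 pc2: +4 =138
r25=11001 pc3: +8 =146
r26=11010 pc3: +8 =154
r27=11011 pc4: +16 =170
r28=11100 pc3: +8 =178
r29=11101 pc4: +16 =194
r30=11110 pc4: +16 =210
r31=11111 pc5: +32 =242
r32=100000 pc1: +2 =244
r33=100001 pc2: +4 =248
r34=100010 pc2: +4 =252
r35=100011 pc3: +8 =260
r36=100100 pc2: +4 =264
r37=100101 pc3: +8 =272
r38=100110 pc3: +8 =280
r39=100111 pc4: +16 =296
r40=101000 pc2: +4 =300
r41=101001 pc3: +8 =308
r42=101010 pc3: +8 =316
r43=101011 pc4: +16 =332
r44=101100 pc3: +8 =340
r45=101101 pc4: +16 =356
r46=101110 pc4: +16 =372
r47=101111 pc5: +32 =404
r48=110000 pc2: +4 =408
r49=110001 pc3: +8 =416
r50=110010 pc3: +8 =424
r51=110011 pc4: +16 =440
r52=110100 pc3: +8 =448
r53=110101 pc4: +16 =464
r54=110110 pc4: +16 =480
r55=110111 pc5: +32 =512
r56=111000 pc3: +8 =520
r57=111001 pc4: +16 =536
r58=111010 pc4: +16 =552
r59=111011 pc5: +32 =584
r60=111100 pc4: +16 =600
r61=111101 pc5: +32 =632
r62=111110 pc5: +32 =664
r63=111111 pc6: +64 =728
r64=1000000 pc1: +2 =730
r65=1000001 pc2: +4 =734
r66=1000010 pc2: +4 =738
r67=1000011 pc3: +8 =746
r68=1000100 pc2: +4 =750
r69=1000101 pc3: +8 =758
r70=1000110 pc3: +8 =766
r71=1000111 pc4: +16 =782
r72=1001000 pc2: +4 =786

Answer: 786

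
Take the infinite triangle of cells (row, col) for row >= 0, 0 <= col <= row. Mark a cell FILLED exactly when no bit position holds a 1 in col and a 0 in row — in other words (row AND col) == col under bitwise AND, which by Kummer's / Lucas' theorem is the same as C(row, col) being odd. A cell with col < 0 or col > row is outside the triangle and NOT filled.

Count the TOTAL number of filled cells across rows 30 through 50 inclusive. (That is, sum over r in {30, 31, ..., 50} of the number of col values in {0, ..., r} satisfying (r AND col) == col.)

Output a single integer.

r30=11110 pc4: +16 =16
r31=11111 pc5: +32 =48
r32=100000 pc1: +2 =50
r33=100001 pc2: +4 =54
r34=100010 pc2: +4 =58
r35=100011 pc3: +8 =66
r36=100100 pc2: +4 =70
r37=100101 pc3: +8 =78
r38=100110 pc3: +8 =86
r39=100111 pc4: +16 =102
r40=101000 pc2: +4 =106
r41=101001 pc3: +8 =114
r42=101010 pc3: +8 =122
r43=101011 pc4: +16 =138
r44=101100 pc3: +8 =146
r45=101101 pc4: +16 =162
r46=101110 pc4: +16 =178
r47=101111 pc5: +32 =210
r48=110000 pc2: +4 =214
r49=110001 pc3: +8 =222
r50=110010 pc3: +8 =230

Answer: 230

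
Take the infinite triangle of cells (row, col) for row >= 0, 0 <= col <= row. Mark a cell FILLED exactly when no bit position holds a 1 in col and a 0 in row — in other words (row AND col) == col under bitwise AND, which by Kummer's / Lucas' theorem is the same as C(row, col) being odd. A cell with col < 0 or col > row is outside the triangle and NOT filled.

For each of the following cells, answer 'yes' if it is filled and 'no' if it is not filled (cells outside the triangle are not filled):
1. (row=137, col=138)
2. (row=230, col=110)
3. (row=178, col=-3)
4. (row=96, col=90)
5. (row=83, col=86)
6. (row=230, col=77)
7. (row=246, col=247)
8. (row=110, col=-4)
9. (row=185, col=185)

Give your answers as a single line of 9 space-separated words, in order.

Answer: no no no no no no no no yes

Derivation:
(137,138): col outside [0, 137] -> not filled
(230,110): row=0b11100110, col=0b1101110, row AND col = 0b1100110 = 102; 102 != 110 -> empty
(178,-3): col outside [0, 178] -> not filled
(96,90): row=0b1100000, col=0b1011010, row AND col = 0b1000000 = 64; 64 != 90 -> empty
(83,86): col outside [0, 83] -> not filled
(230,77): row=0b11100110, col=0b1001101, row AND col = 0b1000100 = 68; 68 != 77 -> empty
(246,247): col outside [0, 246] -> not filled
(110,-4): col outside [0, 110] -> not filled
(185,185): row=0b10111001, col=0b10111001, row AND col = 0b10111001 = 185; 185 == 185 -> filled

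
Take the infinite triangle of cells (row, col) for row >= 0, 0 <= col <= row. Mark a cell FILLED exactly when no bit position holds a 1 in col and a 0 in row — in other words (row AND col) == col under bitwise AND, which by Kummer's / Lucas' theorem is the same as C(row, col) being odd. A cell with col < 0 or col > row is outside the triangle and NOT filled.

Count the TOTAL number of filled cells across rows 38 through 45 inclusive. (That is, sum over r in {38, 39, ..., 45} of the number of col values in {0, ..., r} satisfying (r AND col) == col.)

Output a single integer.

r38=100110 pc3: +8 =8
r39=100111 pc4: +16 =24
r40=101000 pc2: +4 =28
r41=101001 pc3: +8 =36
r42=101010 pc3: +8 =44
r43=101011 pc4: +16 =60
r44=101100 pc3: +8 =68
r45=101101 pc4: +16 =84

Answer: 84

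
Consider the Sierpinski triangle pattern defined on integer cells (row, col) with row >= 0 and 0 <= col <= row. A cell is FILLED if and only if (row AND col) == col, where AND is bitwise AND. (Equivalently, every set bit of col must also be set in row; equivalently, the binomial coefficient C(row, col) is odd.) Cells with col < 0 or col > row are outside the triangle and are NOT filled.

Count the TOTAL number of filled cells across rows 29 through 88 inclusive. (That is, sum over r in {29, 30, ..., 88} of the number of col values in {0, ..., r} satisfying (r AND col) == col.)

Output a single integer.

r29=11101 pc4: +16 =16
r30=11110 pc4: +16 =32
r31=11111 pc5: +32 =64
r32=100000 pc1: +2 =66
r33=100001 pc2: +4 =70
r34=100010 pc2: +4 =74
r35=100011 pc3: +8 =82
r36=100100 pc2: +4 =86
r37=100101 pc3: +8 =94
r38=100110 pc3: +8 =102
r39=100111 pc4: +16 =118
r40=101000 pc2: +4 =122
r41=101001 pc3: +8 =130
r42=101010 pc3: +8 =138
r43=101011 pc4: +16 =154
r44=101100 pc3: +8 =162
r45=101101 pc4: +16 =178
r46=101110 pc4: +16 =194
r47=101111 pc5: +32 =226
r48=110000 pc2: +4 =230
r49=110001 pc3: +8 =238
r50=110010 pc3: +8 =246
r51=110011 pc4: +16 =262
r52=110100 pc3: +8 =270
r53=110101 pc4: +16 =286
r54=110110 pc4: +16 =302
r55=110111 pc5: +32 =334
r56=111000 pc3: +8 =342
r57=111001 pc4: +16 =358
r58=111010 pc4: +16 =374
r59=111011 pc5: +32 =406
r60=111100 pc4: +16 =422
r61=111101 pc5: +32 =454
r62=111110 pc5: +32 =486
r63=111111 pc6: +64 =550
r64=1000000 pc1: +2 =552
r65=1000001 pc2: +4 =556
r66=1000010 pc2: +4 =560
r67=1000011 pc3: +8 =568
r68=1000100 pc2: +4 =572
r69=1000101 pc3: +8 =580
r70=1000110 pc3: +8 =588
r71=1000111 pc4: +16 =604
r72=1001000 pc2: +4 =608
r73=1001001 pc3: +8 =616
r74=1001010 pc3: +8 =624
r75=1001011 pc4: +16 =640
r76=1001100 pc3: +8 =648
r77=1001101 pc4: +16 =664
r78=1001110 pc4: +16 =680
r79=1001111 pc5: +32 =712
r80=1010000 pc2: +4 =716
r81=1010001 pc3: +8 =724
r82=1010010 pc3: +8 =732
r83=1010011 pc4: +16 =748
r84=1010100 pc3: +8 =756
r85=1010101 pc4: +16 =772
r86=1010110 pc4: +16 =788
r87=1010111 pc5: +32 =820
r88=1011000 pc3: +8 =828

Answer: 828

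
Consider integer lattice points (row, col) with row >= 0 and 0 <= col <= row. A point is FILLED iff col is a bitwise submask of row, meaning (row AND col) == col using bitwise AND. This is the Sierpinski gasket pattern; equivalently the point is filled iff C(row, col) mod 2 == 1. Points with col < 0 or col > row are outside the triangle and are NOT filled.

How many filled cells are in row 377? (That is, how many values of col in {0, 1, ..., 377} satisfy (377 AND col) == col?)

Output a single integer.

Answer: 64

Derivation:
377 in binary = 101111001
popcount(377) = number of 1-bits in 101111001 = 6
A col c satisfies (377 AND c) == c iff every set bit of c is also set in 377; each of the 6 set bits of 377 can independently be on or off in c.
count = 2^6 = 64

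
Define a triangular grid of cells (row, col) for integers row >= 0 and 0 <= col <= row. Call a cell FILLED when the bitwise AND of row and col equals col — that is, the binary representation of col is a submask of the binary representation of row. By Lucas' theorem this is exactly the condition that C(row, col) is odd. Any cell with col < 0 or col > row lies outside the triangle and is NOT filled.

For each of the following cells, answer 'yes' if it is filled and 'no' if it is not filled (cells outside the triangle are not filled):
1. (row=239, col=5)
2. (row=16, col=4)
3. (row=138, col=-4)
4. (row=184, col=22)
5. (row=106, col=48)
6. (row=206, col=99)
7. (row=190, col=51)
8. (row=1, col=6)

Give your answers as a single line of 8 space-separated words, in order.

(239,5): row=0b11101111, col=0b101, row AND col = 0b101 = 5; 5 == 5 -> filled
(16,4): row=0b10000, col=0b100, row AND col = 0b0 = 0; 0 != 4 -> empty
(138,-4): col outside [0, 138] -> not filled
(184,22): row=0b10111000, col=0b10110, row AND col = 0b10000 = 16; 16 != 22 -> empty
(106,48): row=0b1101010, col=0b110000, row AND col = 0b100000 = 32; 32 != 48 -> empty
(206,99): row=0b11001110, col=0b1100011, row AND col = 0b1000010 = 66; 66 != 99 -> empty
(190,51): row=0b10111110, col=0b110011, row AND col = 0b110010 = 50; 50 != 51 -> empty
(1,6): col outside [0, 1] -> not filled

Answer: yes no no no no no no no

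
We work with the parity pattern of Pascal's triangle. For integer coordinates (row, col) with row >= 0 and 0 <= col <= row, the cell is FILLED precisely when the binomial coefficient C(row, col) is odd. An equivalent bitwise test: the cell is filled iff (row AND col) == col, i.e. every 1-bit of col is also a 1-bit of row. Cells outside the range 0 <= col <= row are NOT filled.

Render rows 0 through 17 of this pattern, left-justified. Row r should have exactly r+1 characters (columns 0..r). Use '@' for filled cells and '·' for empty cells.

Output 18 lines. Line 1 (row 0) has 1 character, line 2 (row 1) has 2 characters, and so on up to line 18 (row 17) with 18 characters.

r0=0: @
r1=1: @@
r2=10: @·@
r3=11: @@@@
r4=100: @···@
r5=101: @@··@@
r6=110: @·@·@·@
r7=111: @@@@@@@@
r8=1000: @·······@
r9=1001: @@······@@
r10=1010: @·@·····@·@
r11=1011: @@@@····@@@@
r12=1100: @···@···@···@
r13=1101: @@··@@··@@··@@
r14=1110: @·@·@·@·@·@·@·@
r15=1111: @@@@@@@@@@@@@@@@
r16=10000: @···············@
r17=10001: @@··············@@

Answer: @
@@
@·@
@@@@
@···@
@@··@@
@·@·@·@
@@@@@@@@
@·······@
@@······@@
@·@·····@·@
@@@@····@@@@
@···@···@···@
@@··@@··@@··@@
@·@·@·@·@·@·@·@
@@@@@@@@@@@@@@@@
@···············@
@@··············@@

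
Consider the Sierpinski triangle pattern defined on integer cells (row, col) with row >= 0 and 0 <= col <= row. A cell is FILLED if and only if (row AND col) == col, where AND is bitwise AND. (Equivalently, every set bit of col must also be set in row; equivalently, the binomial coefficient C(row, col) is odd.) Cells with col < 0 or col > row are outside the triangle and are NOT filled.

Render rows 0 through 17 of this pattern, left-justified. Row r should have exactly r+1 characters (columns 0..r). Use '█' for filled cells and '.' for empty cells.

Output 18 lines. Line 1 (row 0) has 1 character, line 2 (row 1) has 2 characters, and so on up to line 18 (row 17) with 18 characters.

Answer: █
██
█.█
████
█...█
██..██
█.█.█.█
████████
█.......█
██......██
█.█.....█.█
████....████
█...█...█...█
██..██..██..██
█.█.█.█.█.█.█.█
████████████████
█...............█
██..............██

Derivation:
r0=0: █
r1=1: ██
r2=10: █.█
r3=11: ████
r4=100: █...█
r5=101: ██..██
r6=110: █.█.█.█
r7=111: ████████
r8=1000: █.......█
r9=1001: ██......██
r10=1010: █.█.....█.█
r11=1011: ████....████
r12=1100: █...█...█...█
r13=1101: ██..██..██..██
r14=1110: █.█.█.█.█.█.█.█
r15=1111: ████████████████
r16=10000: █...............█
r17=10001: ██..............██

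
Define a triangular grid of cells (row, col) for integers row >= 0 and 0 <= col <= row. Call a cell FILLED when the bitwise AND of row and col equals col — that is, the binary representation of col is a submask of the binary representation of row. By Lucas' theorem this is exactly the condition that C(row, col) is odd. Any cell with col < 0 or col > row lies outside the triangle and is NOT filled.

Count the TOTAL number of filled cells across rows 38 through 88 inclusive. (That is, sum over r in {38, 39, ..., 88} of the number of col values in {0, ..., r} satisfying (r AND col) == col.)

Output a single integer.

Answer: 734

Derivation:
r38=100110 pc3: +8 =8
r39=100111 pc4: +16 =24
r40=101000 pc2: +4 =28
r41=101001 pc3: +8 =36
r42=101010 pc3: +8 =44
r43=101011 pc4: +16 =60
r44=101100 pc3: +8 =68
r45=101101 pc4: +16 =84
r46=101110 pc4: +16 =100
r47=101111 pc5: +32 =132
r48=110000 pc2: +4 =136
r49=110001 pc3: +8 =144
r50=110010 pc3: +8 =152
r51=110011 pc4: +16 =168
r52=110100 pc3: +8 =176
r53=110101 pc4: +16 =192
r54=110110 pc4: +16 =208
r55=110111 pc5: +32 =240
r56=111000 pc3: +8 =248
r57=111001 pc4: +16 =264
r58=111010 pc4: +16 =280
r59=111011 pc5: +32 =312
r60=111100 pc4: +16 =328
r61=111101 pc5: +32 =360
r62=111110 pc5: +32 =392
r63=111111 pc6: +64 =456
r64=1000000 pc1: +2 =458
r65=1000001 pc2: +4 =462
r66=1000010 pc2: +4 =466
r67=1000011 pc3: +8 =474
r68=1000100 pc2: +4 =478
r69=1000101 pc3: +8 =486
r70=1000110 pc3: +8 =494
r71=1000111 pc4: +16 =510
r72=1001000 pc2: +4 =514
r73=1001001 pc3: +8 =522
r74=1001010 pc3: +8 =530
r75=1001011 pc4: +16 =546
r76=1001100 pc3: +8 =554
r77=1001101 pc4: +16 =570
r78=1001110 pc4: +16 =586
r79=1001111 pc5: +32 =618
r80=1010000 pc2: +4 =622
r81=1010001 pc3: +8 =630
r82=1010010 pc3: +8 =638
r83=1010011 pc4: +16 =654
r84=1010100 pc3: +8 =662
r85=1010101 pc4: +16 =678
r86=1010110 pc4: +16 =694
r87=1010111 pc5: +32 =726
r88=1011000 pc3: +8 =734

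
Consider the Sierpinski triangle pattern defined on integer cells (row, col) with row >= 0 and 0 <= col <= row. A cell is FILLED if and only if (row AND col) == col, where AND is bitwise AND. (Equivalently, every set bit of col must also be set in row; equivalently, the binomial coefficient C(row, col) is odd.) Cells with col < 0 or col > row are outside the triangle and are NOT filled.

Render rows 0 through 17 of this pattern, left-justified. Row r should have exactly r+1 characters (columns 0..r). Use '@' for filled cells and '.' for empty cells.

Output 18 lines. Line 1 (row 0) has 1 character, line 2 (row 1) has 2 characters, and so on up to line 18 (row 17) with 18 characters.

Answer: @
@@
@.@
@@@@
@...@
@@..@@
@.@.@.@
@@@@@@@@
@.......@
@@......@@
@.@.....@.@
@@@@....@@@@
@...@...@...@
@@..@@..@@..@@
@.@.@.@.@.@.@.@
@@@@@@@@@@@@@@@@
@...............@
@@..............@@

Derivation:
r0=0: @
r1=1: @@
r2=10: @.@
r3=11: @@@@
r4=100: @...@
r5=101: @@..@@
r6=110: @.@.@.@
r7=111: @@@@@@@@
r8=1000: @.......@
r9=1001: @@......@@
r10=1010: @.@.....@.@
r11=1011: @@@@....@@@@
r12=1100: @...@...@...@
r13=1101: @@..@@..@@..@@
r14=1110: @.@.@.@.@.@.@.@
r15=1111: @@@@@@@@@@@@@@@@
r16=10000: @...............@
r17=10001: @@..............@@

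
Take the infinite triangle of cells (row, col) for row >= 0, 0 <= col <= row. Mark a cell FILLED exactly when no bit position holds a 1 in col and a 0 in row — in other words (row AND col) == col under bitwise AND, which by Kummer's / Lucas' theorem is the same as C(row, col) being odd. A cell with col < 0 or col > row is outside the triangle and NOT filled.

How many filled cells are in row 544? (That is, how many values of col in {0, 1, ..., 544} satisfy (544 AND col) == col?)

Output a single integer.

544 in binary = 1000100000
popcount(544) = number of 1-bits in 1000100000 = 2
A col c satisfies (544 AND c) == c iff every set bit of c is also set in 544; each of the 2 set bits of 544 can independently be on or off in c.
count = 2^2 = 4

Answer: 4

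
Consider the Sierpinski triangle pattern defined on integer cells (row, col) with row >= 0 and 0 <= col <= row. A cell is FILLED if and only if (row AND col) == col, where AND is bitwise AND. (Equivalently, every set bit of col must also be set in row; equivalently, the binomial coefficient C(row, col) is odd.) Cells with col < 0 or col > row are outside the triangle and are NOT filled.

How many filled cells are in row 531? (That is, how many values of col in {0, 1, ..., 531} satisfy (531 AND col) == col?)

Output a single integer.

531 in binary = 1000010011
popcount(531) = number of 1-bits in 1000010011 = 4
A col c satisfies (531 AND c) == c iff every set bit of c is also set in 531; each of the 4 set bits of 531 can independently be on or off in c.
count = 2^4 = 16

Answer: 16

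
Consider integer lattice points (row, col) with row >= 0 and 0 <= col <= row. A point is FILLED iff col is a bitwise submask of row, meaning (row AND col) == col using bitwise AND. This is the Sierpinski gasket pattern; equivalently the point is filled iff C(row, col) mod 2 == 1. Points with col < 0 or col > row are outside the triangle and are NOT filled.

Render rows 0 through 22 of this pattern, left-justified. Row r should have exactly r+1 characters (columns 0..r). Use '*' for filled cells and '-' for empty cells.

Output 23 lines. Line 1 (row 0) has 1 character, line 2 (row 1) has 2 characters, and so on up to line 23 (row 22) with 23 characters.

r0=0: *
r1=1: **
r2=10: *-*
r3=11: ****
r4=100: *---*
r5=101: **--**
r6=110: *-*-*-*
r7=111: ********
r8=1000: *-------*
r9=1001: **------**
r10=1010: *-*-----*-*
r11=1011: ****----****
r12=1100: *---*---*---*
r13=1101: **--**--**--**
r14=1110: *-*-*-*-*-*-*-*
r15=1111: ****************
r16=10000: *---------------*
r17=10001: **--------------**
r18=10010: *-*-------------*-*
r19=10011: ****------------****
r20=10100: *---*-----------*---*
r21=10101: **--**----------**--**
r22=10110: *-*-*-*---------*-*-*-*

Answer: *
**
*-*
****
*---*
**--**
*-*-*-*
********
*-------*
**------**
*-*-----*-*
****----****
*---*---*---*
**--**--**--**
*-*-*-*-*-*-*-*
****************
*---------------*
**--------------**
*-*-------------*-*
****------------****
*---*-----------*---*
**--**----------**--**
*-*-*-*---------*-*-*-*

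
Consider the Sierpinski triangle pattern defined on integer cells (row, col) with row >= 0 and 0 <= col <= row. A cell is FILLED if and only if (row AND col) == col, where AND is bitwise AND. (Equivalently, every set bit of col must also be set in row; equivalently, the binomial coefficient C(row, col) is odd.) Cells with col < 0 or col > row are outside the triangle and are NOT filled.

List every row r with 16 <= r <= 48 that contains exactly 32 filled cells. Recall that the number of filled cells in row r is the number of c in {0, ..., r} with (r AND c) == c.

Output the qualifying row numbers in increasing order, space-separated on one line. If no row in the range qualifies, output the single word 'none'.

Row r has 2^popcount(r) filled cells, so we need popcount(r) = log2(32) = 5.
Scan r = 16..48 and keep those with exactly 5 one-bits:
r=16=10000 popcount=1 -> skip
r=17=10001 popcount=2 -> skip
r=18=10010 popcount=2 -> skip
r=19=10011 popcount=3 -> skip
r=20=10100 popcount=2 -> skip
r=21=10101 popcount=3 -> skip
r=22=10110 popcount=3 -> skip
r=23=10111 popcount=4 -> skip
r=24=11000 popcount=2 -> skip
r=25=11001 popcount=3 -> skip
r=26=11010 popcount=3 -> skip
r=27=11011 popcount=4 -> skip
r=28=11100 popcount=3 -> skip
r=29=11101 popcount=4 -> skip
r=30=11110 popcount=4 -> skip
r=31=11111 popcount=5 -> KEEP
r=32=100000 popcount=1 -> skip
r=33=100001 popcount=2 -> skip
r=34=100010 popcount=2 -> skip
r=35=100011 popcount=3 -> skip
r=36=100100 popcount=2 -> skip
r=37=100101 popcount=3 -> skip
r=38=100110 popcount=3 -> skip
r=39=100111 popcount=4 -> skip
r=40=101000 popcount=2 -> skip
r=41=101001 popcount=3 -> skip
r=42=101010 popcount=3 -> skip
r=43=101011 popcount=4 -> skip
r=44=101100 popcount=3 -> skip
r=45=101101 popcount=4 -> skip
r=46=101110 popcount=4 -> skip
r=47=101111 popcount=5 -> KEEP
r=48=110000 popcount=2 -> skip
Kept rows: 31 47

Answer: 31 47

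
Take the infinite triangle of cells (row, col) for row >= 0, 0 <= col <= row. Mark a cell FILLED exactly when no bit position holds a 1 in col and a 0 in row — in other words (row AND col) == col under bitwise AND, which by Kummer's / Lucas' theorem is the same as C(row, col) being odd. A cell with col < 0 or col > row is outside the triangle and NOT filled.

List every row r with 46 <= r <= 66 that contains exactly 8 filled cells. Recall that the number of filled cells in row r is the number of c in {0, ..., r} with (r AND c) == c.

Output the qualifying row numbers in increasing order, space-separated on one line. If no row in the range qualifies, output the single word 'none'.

Row r has 2^popcount(r) filled cells, so we need popcount(r) = log2(8) = 3.
Scan r = 46..66 and keep those with exactly 3 one-bits:
r=46=101110 popcount=4 -> skip
r=47=101111 popcount=5 -> skip
r=48=110000 popcount=2 -> skip
r=49=110001 popcount=3 -> KEEP
r=50=110010 popcount=3 -> KEEP
r=51=110011 popcount=4 -> skip
r=52=110100 popcount=3 -> KEEP
r=53=110101 popcount=4 -> skip
r=54=110110 popcount=4 -> skip
r=55=110111 popcount=5 -> skip
r=56=111000 popcount=3 -> KEEP
r=57=111001 popcount=4 -> skip
r=58=111010 popcount=4 -> skip
r=59=111011 popcount=5 -> skip
r=60=111100 popcount=4 -> skip
r=61=111101 popcount=5 -> skip
r=62=111110 popcount=5 -> skip
r=63=111111 popcount=6 -> skip
r=64=1000000 popcount=1 -> skip
r=65=1000001 popcount=2 -> skip
r=66=1000010 popcount=2 -> skip
Kept rows: 49 50 52 56

Answer: 49 50 52 56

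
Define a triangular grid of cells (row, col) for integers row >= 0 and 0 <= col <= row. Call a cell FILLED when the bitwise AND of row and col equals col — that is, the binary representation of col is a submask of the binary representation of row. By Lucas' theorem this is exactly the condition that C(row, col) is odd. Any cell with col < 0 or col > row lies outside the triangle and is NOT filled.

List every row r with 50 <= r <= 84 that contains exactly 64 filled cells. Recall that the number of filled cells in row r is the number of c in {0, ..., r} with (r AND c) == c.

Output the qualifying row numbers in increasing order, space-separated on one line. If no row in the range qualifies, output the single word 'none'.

Row r has 2^popcount(r) filled cells, so we need popcount(r) = log2(64) = 6.
Scan r = 50..84 and keep those with exactly 6 one-bits:
r=50=110010 popcount=3 -> skip
r=51=110011 popcount=4 -> skip
r=52=110100 popcount=3 -> skip
r=53=110101 popcount=4 -> skip
r=54=110110 popcount=4 -> skip
r=55=110111 popcount=5 -> skip
r=56=111000 popcount=3 -> skip
r=57=111001 popcount=4 -> skip
r=58=111010 popcount=4 -> skip
r=59=111011 popcount=5 -> skip
r=60=111100 popcount=4 -> skip
r=61=111101 popcount=5 -> skip
r=62=111110 popcount=5 -> skip
r=63=111111 popcount=6 -> KEEP
r=64=1000000 popcount=1 -> skip
r=65=1000001 popcount=2 -> skip
r=66=1000010 popcount=2 -> skip
r=67=1000011 popcount=3 -> skip
r=68=1000100 popcount=2 -> skip
r=69=1000101 popcount=3 -> skip
r=70=1000110 popcount=3 -> skip
r=71=1000111 popcount=4 -> skip
r=72=1001000 popcount=2 -> skip
r=73=1001001 popcount=3 -> skip
r=74=1001010 popcount=3 -> skip
r=75=1001011 popcount=4 -> skip
r=76=1001100 popcount=3 -> skip
r=77=1001101 popcount=4 -> skip
r=78=1001110 popcount=4 -> skip
r=79=1001111 popcount=5 -> skip
r=80=1010000 popcount=2 -> skip
r=81=1010001 popcount=3 -> skip
r=82=1010010 popcount=3 -> skip
r=83=1010011 popcount=4 -> skip
r=84=1010100 popcount=3 -> skip
Kept rows: 63

Answer: 63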